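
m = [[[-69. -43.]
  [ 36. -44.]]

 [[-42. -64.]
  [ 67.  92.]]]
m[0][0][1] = -43.0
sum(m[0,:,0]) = -33.0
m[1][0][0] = -42.0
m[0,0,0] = -69.0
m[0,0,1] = -43.0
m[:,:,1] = [[-43.0, -44.0], [-64.0, 92.0]]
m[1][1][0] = 67.0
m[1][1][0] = 67.0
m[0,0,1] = -43.0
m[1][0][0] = -42.0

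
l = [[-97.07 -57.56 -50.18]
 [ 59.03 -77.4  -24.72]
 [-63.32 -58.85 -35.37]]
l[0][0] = -97.07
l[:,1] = [-57.56, -77.4, -58.85]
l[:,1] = [-57.56, -77.4, -58.85]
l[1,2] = -24.72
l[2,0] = -63.32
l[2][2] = -35.37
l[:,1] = [-57.56, -77.4, -58.85]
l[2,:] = [-63.32, -58.85, -35.37]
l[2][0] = -63.32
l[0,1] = -57.56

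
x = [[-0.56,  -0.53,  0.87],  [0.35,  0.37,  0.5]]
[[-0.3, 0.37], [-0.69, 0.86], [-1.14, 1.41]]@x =[[0.30, 0.3, -0.08], [0.69, 0.68, -0.17], [1.13, 1.13, -0.29]]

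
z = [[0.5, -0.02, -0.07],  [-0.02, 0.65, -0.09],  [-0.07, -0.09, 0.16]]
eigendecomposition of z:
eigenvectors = [[-0.19,-0.98,0.05], [-0.17,-0.01,-0.98], [-0.97,0.2,0.17]]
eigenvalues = [0.13, 0.51, 0.67]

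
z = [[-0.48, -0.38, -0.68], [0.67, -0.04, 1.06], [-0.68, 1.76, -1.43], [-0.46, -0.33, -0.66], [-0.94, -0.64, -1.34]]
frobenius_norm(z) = 3.44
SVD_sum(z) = [[-0.35,0.18,-0.59], [0.61,-0.31,1.02], [-0.98,0.5,-1.64], [-0.34,0.17,-0.58], [-0.7,0.36,-1.18]] + [[-0.13, -0.56, -0.09],[0.06, 0.27, 0.04],[0.3, 1.26, 0.21],[-0.12, -0.5, -0.08],[-0.23, -1.0, -0.16]] + [[0.0, -0.0, -0.00], [0.00, -0.0, -0.00], [0.0, -0.0, -0.00], [0.00, -0.00, -0.0], [-0.00, 0.0, 0.00]]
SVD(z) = [[-0.24, 0.31, -0.51], [0.42, -0.15, -0.06], [-0.68, -0.7, -0.03], [-0.24, 0.28, -0.65], [-0.49, 0.56, 0.56]] @ diag([2.8925083012181445, 1.8693517034433171, 0.004464999181682771]) @ [[0.5, -0.25, 0.83], [-0.23, -0.96, -0.16], [-0.84, 0.11, 0.53]]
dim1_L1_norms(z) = [1.54, 1.77, 3.87, 1.45, 2.92]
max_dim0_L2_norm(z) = 2.42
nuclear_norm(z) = 4.77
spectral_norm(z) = 2.89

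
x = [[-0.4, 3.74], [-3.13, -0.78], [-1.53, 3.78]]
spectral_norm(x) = 5.49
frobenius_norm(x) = 6.42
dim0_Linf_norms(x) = [3.13, 3.78]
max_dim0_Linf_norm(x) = 3.78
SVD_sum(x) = [[-0.97, 3.59], [-0.02, 0.06], [-1.06, 3.91]] + [[0.57, 0.15], [-3.11, -0.84], [-0.47, -0.13]]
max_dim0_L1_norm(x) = 8.3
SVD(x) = [[0.68, -0.18], [0.01, 0.97], [0.74, 0.15]] @ diag([5.494761649296148, 3.315085883868511]) @ [[-0.26,0.97],[-0.97,-0.26]]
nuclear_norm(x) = 8.81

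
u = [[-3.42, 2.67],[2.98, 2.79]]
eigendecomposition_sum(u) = [[-3.92, 1.44], [1.6, -0.59]] + [[0.50, 1.23], [1.38, 3.38]]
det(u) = -17.50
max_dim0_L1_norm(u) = 6.4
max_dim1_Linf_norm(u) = 3.42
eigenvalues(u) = [-4.51, 3.88]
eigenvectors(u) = [[-0.93, -0.34], [0.38, -0.94]]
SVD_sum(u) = [[-3.72, 0.53], [2.53, -0.36]] + [[0.3, 2.14],[0.45, 3.15]]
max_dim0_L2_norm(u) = 4.54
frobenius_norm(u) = 5.96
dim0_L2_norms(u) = [4.54, 3.86]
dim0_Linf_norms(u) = [3.42, 2.79]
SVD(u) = [[-0.83, 0.56],[0.56, 0.83]] @ diag([4.54888470141322, 3.8467451141515414]) @ [[0.99, -0.14],[0.14, 0.99]]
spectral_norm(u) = 4.55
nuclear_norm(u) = 8.40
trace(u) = -0.63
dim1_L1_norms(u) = [6.09, 5.77]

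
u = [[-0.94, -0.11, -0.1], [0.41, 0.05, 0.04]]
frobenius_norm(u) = 1.04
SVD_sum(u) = [[-0.94,-0.11,-0.1],  [0.41,0.05,0.04]] + [[0.00, 0.0, -0.00], [0.00, 0.00, -0.00]]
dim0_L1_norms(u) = [1.35, 0.16, 0.14]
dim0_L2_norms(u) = [1.03, 0.12, 0.11]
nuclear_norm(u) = 1.04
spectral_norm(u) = 1.04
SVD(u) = [[-0.92, 0.40], [0.4, 0.92]] @ diag([1.038212691197195, 0.0037957656773616763]) @ [[0.99, 0.12, 0.10], [0.03, 0.49, -0.87]]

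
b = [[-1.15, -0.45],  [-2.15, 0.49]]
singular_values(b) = [2.45, 0.63]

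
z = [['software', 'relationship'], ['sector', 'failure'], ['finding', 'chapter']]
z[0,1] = 'relationship'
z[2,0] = 'finding'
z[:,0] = ['software', 'sector', 'finding']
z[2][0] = 'finding'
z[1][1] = 'failure'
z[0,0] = 'software'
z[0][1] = 'relationship'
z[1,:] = ['sector', 'failure']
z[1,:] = ['sector', 'failure']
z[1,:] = ['sector', 'failure']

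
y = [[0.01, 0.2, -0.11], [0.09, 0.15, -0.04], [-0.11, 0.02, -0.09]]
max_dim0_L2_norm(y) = 0.25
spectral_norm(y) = 0.28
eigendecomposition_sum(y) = [[-0.07, 0.05, -0.07],[0.01, -0.0, 0.01],[-0.09, 0.06, -0.1]] + [[-0.00, 0.0, 0.0],[0.0, -0.0, -0.0],[0.0, -0.00, -0.0]] + [[0.08, 0.15, -0.04], [0.08, 0.16, -0.05], [-0.02, -0.04, 0.01]]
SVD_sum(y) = [[0.04,0.20,-0.10], [0.03,0.15,-0.07], [0.01,0.04,-0.02]] + [[-0.02, -0.0, -0.01], [0.06, 0.01, 0.04], [-0.12, -0.01, -0.07]] + [[-0.00, 0.0, 0.00], [0.00, -0.0, -0.00], [0.0, -0.0, -0.0]]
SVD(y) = [[-0.80, 0.18, -0.57],[-0.58, -0.45, 0.68],[-0.14, 0.87, 0.47]] @ diag([0.2829377067244236, 0.15773772026999025, 0.00806633234812266]) @ [[-0.16, -0.88, 0.44], [-0.86, -0.1, -0.51], [0.49, -0.46, -0.74]]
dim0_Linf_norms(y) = [0.11, 0.2, 0.11]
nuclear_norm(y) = 0.45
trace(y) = 0.07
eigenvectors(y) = [[-0.57,  0.47,  0.68], [0.06,  -0.46,  0.71], [-0.82,  -0.75,  -0.18]]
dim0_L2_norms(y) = [0.14, 0.25, 0.15]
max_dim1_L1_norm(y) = 0.32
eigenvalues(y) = [-0.17, -0.01, 0.25]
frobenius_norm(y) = 0.32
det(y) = 0.00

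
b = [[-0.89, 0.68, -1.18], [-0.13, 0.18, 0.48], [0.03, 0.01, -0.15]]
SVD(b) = [[-0.99, -0.15, -0.03], [0.14, -0.97, 0.22], [-0.06, 0.22, 0.97]] @ diag([1.6437268032387569, 0.4966424628392472, 0.04010561580956229]) @ [[0.52, -0.39, 0.76], [0.53, -0.55, -0.65], [0.67, 0.74, -0.08]]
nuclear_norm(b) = 2.18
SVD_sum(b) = [[-0.85, 0.64, -1.23], [0.12, -0.09, 0.17], [-0.05, 0.04, -0.08]] + [[-0.04, 0.04, 0.05],[-0.25, 0.26, 0.31],[0.06, -0.06, -0.07]] + [[-0.00, -0.00, 0.00], [0.01, 0.01, -0.0], [0.03, 0.03, -0.0]]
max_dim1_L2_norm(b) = 1.63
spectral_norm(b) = 1.64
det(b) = 0.03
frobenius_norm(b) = 1.72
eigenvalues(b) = [-0.7, 0.15, -0.31]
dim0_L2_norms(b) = [0.9, 0.7, 1.28]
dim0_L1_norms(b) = [1.05, 0.87, 1.81]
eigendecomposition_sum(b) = [[-1.01, 0.82, -2.89], [-0.18, 0.15, -0.52], [0.06, -0.05, 0.17]] + [[-0.01, 0.07, 0.14], [-0.01, 0.13, 0.25], [-0.0, 0.01, 0.02]] + [[0.13, -0.21, 1.57], [0.06, -0.10, 0.75], [-0.03, 0.05, -0.34]]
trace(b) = -0.86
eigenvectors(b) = [[-0.98, 0.48, -0.89], [-0.18, 0.87, -0.42], [0.06, 0.08, 0.19]]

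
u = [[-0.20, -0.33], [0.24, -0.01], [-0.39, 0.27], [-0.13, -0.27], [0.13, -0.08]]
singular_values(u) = [0.54, 0.5]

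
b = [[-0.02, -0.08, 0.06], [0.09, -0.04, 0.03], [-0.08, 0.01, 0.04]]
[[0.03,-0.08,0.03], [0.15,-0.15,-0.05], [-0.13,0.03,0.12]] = b @[[1.33, -1.11, -0.62], [-0.91, 0.09, 0.91], [-0.30, -1.61, 1.48]]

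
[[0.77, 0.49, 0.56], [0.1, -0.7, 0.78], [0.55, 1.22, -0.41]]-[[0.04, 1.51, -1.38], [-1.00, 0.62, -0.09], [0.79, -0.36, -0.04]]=[[0.73, -1.02, 1.94], [1.1, -1.32, 0.87], [-0.24, 1.58, -0.37]]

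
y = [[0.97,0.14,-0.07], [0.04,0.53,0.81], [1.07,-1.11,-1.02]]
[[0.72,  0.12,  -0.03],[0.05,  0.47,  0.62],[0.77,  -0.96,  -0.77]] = y@[[0.74, -0.00, 0.02], [-0.00, 0.84, 0.03], [0.02, 0.03, 0.74]]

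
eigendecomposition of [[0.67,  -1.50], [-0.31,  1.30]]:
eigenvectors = [[-0.96, 0.82], [-0.28, -0.58]]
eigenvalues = [0.23, 1.74]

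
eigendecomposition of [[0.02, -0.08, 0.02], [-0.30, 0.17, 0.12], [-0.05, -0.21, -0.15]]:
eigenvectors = [[0.35+0.00j, (0.01+0.28j), (0.01-0.28j)],  [-0.84+0.00j, 0.21+0.40j, 0.21-0.40j],  [0.41+0.00j, -0.85+0.00j, -0.85-0.00j]]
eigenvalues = [(0.24+0j), (-0.1+0.12j), (-0.1-0.12j)]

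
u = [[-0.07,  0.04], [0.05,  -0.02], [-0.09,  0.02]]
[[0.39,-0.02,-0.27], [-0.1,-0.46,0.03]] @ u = [[-0.0, 0.01], [-0.02, 0.01]]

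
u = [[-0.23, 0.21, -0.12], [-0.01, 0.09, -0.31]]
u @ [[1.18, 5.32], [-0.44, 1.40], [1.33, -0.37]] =[[-0.52, -0.89], [-0.46, 0.19]]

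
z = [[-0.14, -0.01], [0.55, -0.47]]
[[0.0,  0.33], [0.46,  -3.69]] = z @ [[0.05, -2.69], [-0.93, 4.71]]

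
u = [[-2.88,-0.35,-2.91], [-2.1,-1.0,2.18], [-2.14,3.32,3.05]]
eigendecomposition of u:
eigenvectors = [[0.32+0.00j,-0.52+0.45j,(-0.52-0.45j)], [(-0.4+0j),(-0.69+0j),(-0.69-0j)], [(-0.86+0j),0.17+0.18j,0.17-0.18j]]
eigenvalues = [(5.38+0j), (-3.11+0.81j), (-3.11-0.81j)]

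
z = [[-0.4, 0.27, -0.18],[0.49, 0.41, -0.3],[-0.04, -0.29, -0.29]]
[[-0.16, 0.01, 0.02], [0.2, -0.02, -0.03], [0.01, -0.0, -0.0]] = z @ [[0.4, -0.04, -0.06], [-0.04, 0.0, 0.01], [-0.06, 0.01, 0.01]]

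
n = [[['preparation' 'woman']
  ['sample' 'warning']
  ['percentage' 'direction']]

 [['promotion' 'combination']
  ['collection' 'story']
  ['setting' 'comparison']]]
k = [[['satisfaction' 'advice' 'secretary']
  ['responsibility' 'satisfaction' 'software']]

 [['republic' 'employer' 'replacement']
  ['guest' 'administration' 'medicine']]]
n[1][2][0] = 'setting'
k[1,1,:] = ['guest', 'administration', 'medicine']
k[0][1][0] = 'responsibility'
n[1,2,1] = 'comparison'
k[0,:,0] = ['satisfaction', 'responsibility']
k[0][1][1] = 'satisfaction'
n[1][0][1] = 'combination'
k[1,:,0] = ['republic', 'guest']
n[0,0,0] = 'preparation'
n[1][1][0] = 'collection'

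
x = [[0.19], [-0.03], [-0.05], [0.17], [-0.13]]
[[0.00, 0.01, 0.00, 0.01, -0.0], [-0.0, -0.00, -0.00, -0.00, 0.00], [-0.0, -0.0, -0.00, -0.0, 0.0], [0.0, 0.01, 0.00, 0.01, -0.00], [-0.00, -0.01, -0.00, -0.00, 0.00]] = x@[[0.02, 0.04, 0.01, 0.03, -0.01]]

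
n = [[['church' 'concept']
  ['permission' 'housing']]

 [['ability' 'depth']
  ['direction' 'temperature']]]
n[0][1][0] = 'permission'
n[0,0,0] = 'church'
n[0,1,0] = 'permission'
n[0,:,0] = ['church', 'permission']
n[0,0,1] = 'concept'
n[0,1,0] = 'permission'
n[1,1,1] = 'temperature'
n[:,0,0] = ['church', 'ability']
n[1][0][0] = 'ability'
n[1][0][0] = 'ability'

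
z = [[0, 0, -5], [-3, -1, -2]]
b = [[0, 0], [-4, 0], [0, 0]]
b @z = [[0, 0, 0], [0, 0, 20], [0, 0, 0]]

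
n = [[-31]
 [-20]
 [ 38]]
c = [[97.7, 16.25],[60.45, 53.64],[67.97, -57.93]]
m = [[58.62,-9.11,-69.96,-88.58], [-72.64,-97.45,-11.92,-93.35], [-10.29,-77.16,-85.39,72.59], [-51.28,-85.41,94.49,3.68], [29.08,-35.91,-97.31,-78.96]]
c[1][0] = 60.45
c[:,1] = [16.25, 53.64, -57.93]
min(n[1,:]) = -20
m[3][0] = -51.28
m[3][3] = 3.68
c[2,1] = -57.93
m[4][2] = -97.31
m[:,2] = [-69.96, -11.92, -85.39, 94.49, -97.31]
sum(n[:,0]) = -13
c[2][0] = 67.97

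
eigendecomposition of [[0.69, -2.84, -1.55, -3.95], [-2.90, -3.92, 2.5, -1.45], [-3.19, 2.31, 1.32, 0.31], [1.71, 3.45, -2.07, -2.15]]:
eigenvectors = [[0.47+0.00j, (0.61+0j), (0.18+0.42j), (0.18-0.42j)], [(-0.42+0j), (0.11+0j), (-0.33+0.41j), (-0.33-0.41j)], [(-0.76+0j), 0.77+0.00j, 0.14+0.15j, (0.14-0.15j)], [0.14+0.00j, (-0.13+0j), (0.68+0j), 0.68-0.00j]]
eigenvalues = [(4.49+0j), (-0.94+0j), (-3.81+2.71j), (-3.81-2.71j)]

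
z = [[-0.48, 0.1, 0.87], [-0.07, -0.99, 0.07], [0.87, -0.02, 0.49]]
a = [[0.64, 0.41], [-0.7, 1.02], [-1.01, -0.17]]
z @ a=[[-1.26, -0.24],[0.58, -1.05],[0.08, 0.25]]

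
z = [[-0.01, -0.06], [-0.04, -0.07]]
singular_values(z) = [0.1, 0.02]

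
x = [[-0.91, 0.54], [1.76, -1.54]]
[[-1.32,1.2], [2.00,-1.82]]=x@[[2.1, -1.92], [1.1, -1.01]]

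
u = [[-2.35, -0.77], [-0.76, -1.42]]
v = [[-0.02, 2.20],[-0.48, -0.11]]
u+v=[[-2.37,1.43], [-1.24,-1.53]]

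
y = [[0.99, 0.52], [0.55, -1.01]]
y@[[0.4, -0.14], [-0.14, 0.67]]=[[0.32, 0.21],[0.36, -0.75]]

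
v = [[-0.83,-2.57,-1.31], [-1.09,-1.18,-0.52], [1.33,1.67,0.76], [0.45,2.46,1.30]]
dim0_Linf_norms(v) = [1.33, 2.57, 1.31]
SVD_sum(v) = [[-1.05,-2.51,-1.25],  [-0.56,-1.33,-0.66],  [0.76,1.83,0.91],  [0.97,2.32,1.16]] + [[0.22,-0.06,-0.06], [-0.53,0.15,0.15], [0.57,-0.16,-0.15], [-0.52,0.15,0.14]] + [[0.00,-0.0,0.00], [-0.00,0.0,-0.00], [0.0,-0.00,0.0], [0.00,-0.00,0.00]]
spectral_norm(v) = 4.89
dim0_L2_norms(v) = [1.96, 4.1, 2.06]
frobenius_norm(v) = 4.99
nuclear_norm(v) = 5.92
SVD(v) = [[-0.61, 0.23, -0.74], [-0.33, -0.56, 0.23], [0.45, 0.59, -0.06], [0.57, -0.54, -0.62]] @ diag([4.88658098751965, 1.030346548462548, 0.0034989259484369726]) @ [[0.35, 0.84, 0.42], [0.93, -0.26, -0.25], [-0.10, 0.48, -0.87]]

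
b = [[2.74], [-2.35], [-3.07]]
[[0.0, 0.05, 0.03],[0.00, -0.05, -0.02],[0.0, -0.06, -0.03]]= b @ [[0.00, 0.02, 0.01]]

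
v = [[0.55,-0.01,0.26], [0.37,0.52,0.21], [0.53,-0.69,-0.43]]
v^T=[[0.55, 0.37, 0.53], [-0.01, 0.52, -0.69], [0.26, 0.21, -0.43]]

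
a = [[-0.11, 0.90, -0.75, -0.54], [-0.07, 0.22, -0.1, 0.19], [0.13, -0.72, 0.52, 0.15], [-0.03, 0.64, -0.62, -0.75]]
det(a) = -0.000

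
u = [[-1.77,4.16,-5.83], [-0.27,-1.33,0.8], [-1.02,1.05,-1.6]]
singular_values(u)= [7.78, 0.97, 0.28]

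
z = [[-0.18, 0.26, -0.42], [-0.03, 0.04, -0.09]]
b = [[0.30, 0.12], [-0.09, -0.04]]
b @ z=[[-0.06,0.08,-0.14], [0.02,-0.02,0.04]]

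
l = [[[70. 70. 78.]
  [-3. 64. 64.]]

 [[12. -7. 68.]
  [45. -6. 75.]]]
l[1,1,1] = -6.0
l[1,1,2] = 75.0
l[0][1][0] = -3.0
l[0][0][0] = 70.0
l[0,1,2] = 64.0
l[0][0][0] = 70.0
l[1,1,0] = 45.0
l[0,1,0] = -3.0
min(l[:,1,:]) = -6.0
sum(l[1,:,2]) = 143.0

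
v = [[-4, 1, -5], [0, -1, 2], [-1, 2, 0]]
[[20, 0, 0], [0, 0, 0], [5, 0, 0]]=v @ [[-5, 0, 0], [0, 0, 0], [0, 0, 0]]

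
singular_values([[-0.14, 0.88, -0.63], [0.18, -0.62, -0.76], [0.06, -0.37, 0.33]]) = [1.2, 0.99, 0.0]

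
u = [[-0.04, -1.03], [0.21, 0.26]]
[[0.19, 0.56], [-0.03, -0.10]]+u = [[0.15, -0.47], [0.18, 0.16]]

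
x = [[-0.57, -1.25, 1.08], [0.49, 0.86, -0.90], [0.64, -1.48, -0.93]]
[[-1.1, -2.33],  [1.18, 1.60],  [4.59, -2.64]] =x @ [[1.1,-1.34], [-1.36,1.74], [-2.01,-0.85]]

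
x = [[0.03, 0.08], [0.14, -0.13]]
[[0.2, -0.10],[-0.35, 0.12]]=x @ [[-0.10, -0.26],[2.55, -1.18]]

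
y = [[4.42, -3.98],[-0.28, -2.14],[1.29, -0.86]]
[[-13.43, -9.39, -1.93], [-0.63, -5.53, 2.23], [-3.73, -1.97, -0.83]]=y @ [[-2.48, 0.18, -1.23], [0.62, 2.56, -0.88]]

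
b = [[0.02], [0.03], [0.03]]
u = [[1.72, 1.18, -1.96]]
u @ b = [[0.01]]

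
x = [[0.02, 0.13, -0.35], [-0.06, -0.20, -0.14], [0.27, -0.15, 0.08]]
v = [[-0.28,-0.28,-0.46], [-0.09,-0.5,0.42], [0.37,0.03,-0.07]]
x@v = [[-0.15, -0.08, 0.07], [-0.02, 0.11, -0.05], [-0.03, 0.00, -0.19]]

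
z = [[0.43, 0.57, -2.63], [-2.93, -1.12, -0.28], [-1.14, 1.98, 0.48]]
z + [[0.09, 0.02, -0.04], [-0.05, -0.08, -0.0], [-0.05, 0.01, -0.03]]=[[0.52, 0.59, -2.67], [-2.98, -1.2, -0.28], [-1.19, 1.99, 0.45]]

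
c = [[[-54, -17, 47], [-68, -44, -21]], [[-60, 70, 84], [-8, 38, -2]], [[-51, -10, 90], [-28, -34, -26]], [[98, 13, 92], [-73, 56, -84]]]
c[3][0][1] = 13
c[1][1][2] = -2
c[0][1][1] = -44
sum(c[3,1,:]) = -101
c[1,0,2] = 84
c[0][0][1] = -17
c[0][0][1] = -17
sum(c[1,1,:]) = 28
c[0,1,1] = -44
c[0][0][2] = 47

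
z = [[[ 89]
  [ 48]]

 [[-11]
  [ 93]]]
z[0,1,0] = 48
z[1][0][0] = -11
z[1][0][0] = -11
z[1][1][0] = 93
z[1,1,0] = 93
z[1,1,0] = 93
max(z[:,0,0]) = 89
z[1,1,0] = 93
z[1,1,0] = 93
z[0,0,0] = 89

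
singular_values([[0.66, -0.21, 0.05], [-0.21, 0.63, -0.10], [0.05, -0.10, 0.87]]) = [0.97, 0.76, 0.43]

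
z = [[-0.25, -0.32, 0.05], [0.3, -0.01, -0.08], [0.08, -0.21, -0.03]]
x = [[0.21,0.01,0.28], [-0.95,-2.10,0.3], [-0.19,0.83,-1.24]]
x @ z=[[-0.03,-0.13,0.0], [-0.37,0.26,0.11], [0.20,0.31,-0.04]]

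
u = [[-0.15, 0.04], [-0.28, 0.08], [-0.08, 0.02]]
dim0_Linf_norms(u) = [0.28, 0.08]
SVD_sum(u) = [[-0.15,0.04], [-0.28,0.08], [-0.08,0.02]] + [[-0.00, -0.00], [0.00, 0.0], [-0.0, -0.0]]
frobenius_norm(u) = 0.34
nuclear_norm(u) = 0.34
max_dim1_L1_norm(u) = 0.36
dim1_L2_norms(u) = [0.16, 0.29, 0.08]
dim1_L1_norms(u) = [0.19, 0.36, 0.1]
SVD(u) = [[-0.46, 0.55],[-0.86, -0.49],[-0.24, 0.68]] @ diag([0.34013025454799983, 0.003377860434186881]) @ [[0.96, -0.27], [-0.27, -0.96]]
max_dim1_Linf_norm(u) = 0.28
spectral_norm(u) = 0.34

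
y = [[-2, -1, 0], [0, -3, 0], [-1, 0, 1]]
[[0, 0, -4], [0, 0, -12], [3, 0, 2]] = y @ [[0, 0, 0], [0, 0, 4], [3, 0, 2]]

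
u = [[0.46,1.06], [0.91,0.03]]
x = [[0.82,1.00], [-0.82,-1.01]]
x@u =[[1.29,0.90], [-1.3,-0.90]]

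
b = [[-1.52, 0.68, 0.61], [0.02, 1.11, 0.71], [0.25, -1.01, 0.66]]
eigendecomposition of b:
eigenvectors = [[0.99+0.00j, 0.07-0.20j, (0.07+0.2j)], [0.02+0.00j, (-0.16-0.62j), -0.16+0.62j], [(-0.1+0j), 0.74+0.00j, 0.74-0.00j]]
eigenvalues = [(-1.57+0j), (0.91+0.79j), (0.91-0.79j)]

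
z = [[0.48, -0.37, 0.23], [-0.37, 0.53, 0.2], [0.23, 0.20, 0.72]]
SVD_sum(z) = [[0.48, -0.39, 0.19], [-0.39, 0.33, -0.16], [0.19, -0.16, 0.08]] + [[0.00, 0.02, 0.04], [0.02, 0.2, 0.36], [0.04, 0.36, 0.64]] + [[0.00, 0.0, -0.0], [0.0, 0.0, -0.0], [-0.00, -0.0, 0.00]]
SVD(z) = [[-0.74, -0.05, -0.68], [0.61, -0.49, -0.62], [-0.3, -0.87, 0.39]] @ diag([0.8792894336295497, 0.8462447330650358, 0.004465833305414388]) @ [[-0.74, 0.61, -0.3],[-0.05, -0.49, -0.87],[-0.68, -0.62, 0.39]]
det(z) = 0.00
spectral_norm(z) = 0.88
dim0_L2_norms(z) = [0.65, 0.68, 0.78]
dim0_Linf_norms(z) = [0.48, 0.53, 0.72]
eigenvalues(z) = [0.0, 0.88, 0.85]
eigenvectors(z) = [[-0.68, -0.74, 0.05], [-0.62, 0.61, 0.49], [0.39, -0.30, 0.87]]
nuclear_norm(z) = 1.73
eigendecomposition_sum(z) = [[0.00, 0.00, -0.0], [0.0, 0.00, -0.0], [-0.0, -0.0, 0.00]] + [[0.48, -0.39, 0.19], [-0.39, 0.33, -0.16], [0.19, -0.16, 0.08]] + [[0.00, 0.02, 0.04],[0.02, 0.2, 0.36],[0.04, 0.36, 0.64]]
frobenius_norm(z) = 1.22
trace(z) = 1.73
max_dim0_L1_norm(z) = 1.15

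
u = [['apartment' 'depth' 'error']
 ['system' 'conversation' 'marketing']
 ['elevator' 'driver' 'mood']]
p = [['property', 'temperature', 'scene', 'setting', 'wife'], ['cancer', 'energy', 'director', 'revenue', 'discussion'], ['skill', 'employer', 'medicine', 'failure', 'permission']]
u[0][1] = 'depth'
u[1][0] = 'system'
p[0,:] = ['property', 'temperature', 'scene', 'setting', 'wife']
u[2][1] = 'driver'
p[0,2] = 'scene'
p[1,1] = 'energy'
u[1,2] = 'marketing'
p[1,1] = 'energy'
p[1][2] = 'director'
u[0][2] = 'error'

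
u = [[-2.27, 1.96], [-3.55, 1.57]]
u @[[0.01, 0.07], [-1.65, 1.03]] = [[-3.26,1.86],  [-2.63,1.37]]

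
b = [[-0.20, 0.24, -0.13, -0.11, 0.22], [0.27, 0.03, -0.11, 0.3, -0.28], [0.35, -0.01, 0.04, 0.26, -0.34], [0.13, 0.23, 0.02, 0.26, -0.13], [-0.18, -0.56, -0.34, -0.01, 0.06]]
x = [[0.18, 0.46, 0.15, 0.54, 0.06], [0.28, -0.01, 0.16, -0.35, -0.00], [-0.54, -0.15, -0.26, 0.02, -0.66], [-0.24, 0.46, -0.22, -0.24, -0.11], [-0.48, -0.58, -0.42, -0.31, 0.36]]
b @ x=[[0.02, -0.25, -0.03, -0.24, 0.17], [0.18, 0.44, 0.13, 0.15, -0.05], [0.14, 0.47, 0.13, 0.24, -0.16], [0.08, 0.25, 0.05, -0.03, -0.08], [-0.03, -0.07, -0.05, 0.08, 0.24]]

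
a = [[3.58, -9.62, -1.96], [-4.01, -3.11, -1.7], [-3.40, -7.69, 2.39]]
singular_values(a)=[12.72, 6.53, 3.14]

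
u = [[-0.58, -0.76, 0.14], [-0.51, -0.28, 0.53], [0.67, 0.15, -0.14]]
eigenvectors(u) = [[0.68+0.00j, (-0.28-0.44j), (-0.28+0.44j)], [(0.57+0j), (-0.04+0.55j), -0.04-0.55j], [(-0.46+0j), -0.65+0.00j, -0.65-0.00j]]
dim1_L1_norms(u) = [1.48, 1.32, 0.96]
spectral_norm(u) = 1.33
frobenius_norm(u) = 1.43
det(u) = -0.18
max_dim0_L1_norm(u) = 1.76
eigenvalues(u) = [(-1.31+0j), (0.16+0.33j), (0.16-0.33j)]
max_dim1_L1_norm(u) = 1.48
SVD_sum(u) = [[-0.69, -0.51, 0.31],  [-0.54, -0.41, 0.25],  [0.48, 0.36, -0.22]] + [[0.1, -0.24, -0.19],[-0.08, 0.19, 0.15],[0.05, -0.13, -0.10]] + [[0.01,-0.01,0.01], [0.11,-0.06,0.14], [0.14,-0.08,0.18]]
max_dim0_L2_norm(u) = 1.02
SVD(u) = [[-0.69, 0.72, 0.06], [-0.54, -0.57, 0.61], [0.48, 0.39, 0.79]] @ diag([1.3263462226168705, 0.4390165860953685, 0.30343060966739516]) @ [[0.75, 0.56, -0.34], [0.30, -0.75, -0.58], [0.59, -0.34, 0.74]]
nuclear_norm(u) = 2.07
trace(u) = -1.00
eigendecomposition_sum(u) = [[-0.66+0.00j,-0.53+0.00j,(0.32-0j)], [(-0.55+0j),(-0.44+0j),0.27-0.00j], [0.44-0.00j,(0.36-0j),(-0.21+0j)]] + [[(0.04+0.08j),-0.12-0.03j,(-0.09+0.09j)],[0.02-0.09j,0.08+0.10j,(0.13-0.02j)],[(0.11+0.02j),(-0.1+0.1j),0.04+0.15j]] + [[(0.04-0.08j), (-0.12+0.03j), (-0.09-0.09j)], [0.02+0.09j, 0.08-0.10j, 0.13+0.02j], [(0.11-0.02j), (-0.1-0.1j), 0.04-0.15j]]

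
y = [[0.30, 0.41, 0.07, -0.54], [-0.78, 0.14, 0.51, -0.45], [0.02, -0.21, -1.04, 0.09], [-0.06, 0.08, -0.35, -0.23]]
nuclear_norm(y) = 2.88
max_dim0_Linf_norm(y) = 1.04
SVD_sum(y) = [[-0.07, 0.05, 0.18, -0.07], [-0.31, 0.20, 0.75, -0.27], [0.34, -0.22, -0.83, 0.3], [0.07, -0.04, -0.16, 0.06]] + [[-0.11, 0.03, -0.09, -0.12],  [-0.29, 0.07, -0.25, -0.31],  [-0.25, 0.06, -0.21, -0.26],  [-0.21, 0.05, -0.18, -0.23]] + [[0.48, 0.34, -0.02, -0.36],[-0.18, -0.13, 0.01, 0.13],[-0.08, -0.05, 0.0, 0.06],[0.09, 0.06, -0.0, -0.07]] + [[0.0, -0.00, 0.00, -0.00], [0.0, -0.0, 0.00, -0.0], [0.0, -0.0, 0.0, -0.0], [-0.0, 0.01, -0.0, 0.0]]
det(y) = -0.01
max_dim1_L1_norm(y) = 1.88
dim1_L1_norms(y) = [1.32, 1.88, 1.36, 0.72]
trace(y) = -0.83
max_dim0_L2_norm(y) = 1.21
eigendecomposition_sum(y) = [[-0.02+0.00j, -0.03-0.00j, -0.19+0.00j, -0.01-0.00j], [0.01-0.00j, (0.02+0j), 0.11-0.00j, 0.00+0.00j], [(-0.08+0j), (-0.15-0j), (-0.95+0j), (-0.03-0j)], [-0.04+0.00j, -0.08-0.00j, (-0.48+0j), -0.02-0.00j]] + [[(0.16+0.21j), 0.22-0.06j, (0.13-0.14j), -0.26+0.17j], [-0.39+0.23j, 0.07+0.39j, 0.21+0.24j, (-0.25-0.48j)], [0.05-0.06j, -0.03-0.06j, -0.05-0.03j, 0.06+0.06j], [-0.01+0.10j, (0.08+0.04j), 0.07-0.01j, (-0.12-0.01j)]] + [[(0.16-0.21j), 0.22+0.06j, (0.13+0.14j), -0.26-0.17j], [-0.39-0.23j, (0.07-0.39j), 0.21-0.24j, (-0.25+0.48j)], [0.05+0.06j, (-0.03+0.06j), -0.05+0.03j, 0.06-0.06j], [(-0.01-0.1j), (0.08-0.04j), (0.07+0.01j), -0.12+0.01j]] + [[0.01-0.00j,0.00-0.00j,0.01-0.00j,-0.01+0.00j], [-0.02+0.00j,-0.01+0.00j,-0.02+0.00j,(0.05-0j)], [0.00-0.00j,0.00-0.00j,-0j,(-0.01+0j)], [(-0.01+0j),-0.01+0.00j,(-0.01+0j),(0.03-0j)]]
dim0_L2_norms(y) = [0.84, 0.49, 1.21, 0.75]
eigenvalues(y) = [(-0.97+0j), (0.06+0.56j), (0.06-0.56j), (0.03+0j)]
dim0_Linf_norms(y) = [0.78, 0.41, 1.04, 0.54]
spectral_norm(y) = 1.34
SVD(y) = [[0.16, 0.24, -0.91, -0.29], [0.66, 0.65, 0.34, -0.18], [-0.72, 0.55, 0.14, -0.4], [-0.14, 0.47, -0.17, 0.85]] @ diag([1.3413775324834256, 0.7724043303573406, 0.7541866061431366, 0.010021422463951522]) @ [[-0.35, 0.22, 0.86, -0.31], [-0.58, 0.15, -0.50, -0.62], [-0.70, -0.49, 0.03, 0.52], [-0.22, 0.83, -0.12, 0.5]]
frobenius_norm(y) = 1.72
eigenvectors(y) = [[(0.17+0j),(0.05+0.48j),0.05-0.48j,(-0.24+0j)], [-0.10+0.00j,(-0.84+0j),-0.84-0.00j,0.83+0.00j], [0.87+0.00j,0.13-0.04j,0.13+0.04j,-0.13+0.00j], [(0.44+0j),(-0.1+0.16j),-0.10-0.16j,0.49+0.00j]]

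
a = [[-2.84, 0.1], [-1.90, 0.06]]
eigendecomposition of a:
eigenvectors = [[-0.83, -0.04], [-0.56, -1.00]]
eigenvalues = [-2.77, -0.01]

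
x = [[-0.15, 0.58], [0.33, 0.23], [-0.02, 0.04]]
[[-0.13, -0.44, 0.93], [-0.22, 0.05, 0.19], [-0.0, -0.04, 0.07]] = x@[[-0.43, 0.57, -0.46], [-0.33, -0.61, 1.48]]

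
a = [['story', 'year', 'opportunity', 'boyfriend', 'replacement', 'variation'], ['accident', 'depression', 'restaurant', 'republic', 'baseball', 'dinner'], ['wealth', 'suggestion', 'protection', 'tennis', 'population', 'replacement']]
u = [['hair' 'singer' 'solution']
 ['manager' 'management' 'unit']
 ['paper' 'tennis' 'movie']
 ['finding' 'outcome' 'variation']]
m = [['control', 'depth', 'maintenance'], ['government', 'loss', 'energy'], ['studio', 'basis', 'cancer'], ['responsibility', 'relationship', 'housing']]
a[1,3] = 'republic'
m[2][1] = 'basis'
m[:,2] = ['maintenance', 'energy', 'cancer', 'housing']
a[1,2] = 'restaurant'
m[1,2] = 'energy'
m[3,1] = 'relationship'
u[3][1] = 'outcome'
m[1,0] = 'government'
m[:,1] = ['depth', 'loss', 'basis', 'relationship']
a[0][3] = 'boyfriend'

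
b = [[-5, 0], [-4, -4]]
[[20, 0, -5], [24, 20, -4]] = b @ [[-4, 0, 1], [-2, -5, 0]]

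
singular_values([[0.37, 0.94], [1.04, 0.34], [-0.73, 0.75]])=[1.36, 1.21]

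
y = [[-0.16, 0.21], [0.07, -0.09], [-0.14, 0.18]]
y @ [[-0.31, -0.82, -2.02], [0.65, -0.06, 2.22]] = [[0.19, 0.12, 0.79], [-0.08, -0.05, -0.34], [0.16, 0.10, 0.68]]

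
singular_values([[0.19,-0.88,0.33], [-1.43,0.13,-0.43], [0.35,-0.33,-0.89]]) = [1.57, 1.0, 0.86]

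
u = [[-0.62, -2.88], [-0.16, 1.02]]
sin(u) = [[-0.56, -2.32], [-0.13, 0.76]]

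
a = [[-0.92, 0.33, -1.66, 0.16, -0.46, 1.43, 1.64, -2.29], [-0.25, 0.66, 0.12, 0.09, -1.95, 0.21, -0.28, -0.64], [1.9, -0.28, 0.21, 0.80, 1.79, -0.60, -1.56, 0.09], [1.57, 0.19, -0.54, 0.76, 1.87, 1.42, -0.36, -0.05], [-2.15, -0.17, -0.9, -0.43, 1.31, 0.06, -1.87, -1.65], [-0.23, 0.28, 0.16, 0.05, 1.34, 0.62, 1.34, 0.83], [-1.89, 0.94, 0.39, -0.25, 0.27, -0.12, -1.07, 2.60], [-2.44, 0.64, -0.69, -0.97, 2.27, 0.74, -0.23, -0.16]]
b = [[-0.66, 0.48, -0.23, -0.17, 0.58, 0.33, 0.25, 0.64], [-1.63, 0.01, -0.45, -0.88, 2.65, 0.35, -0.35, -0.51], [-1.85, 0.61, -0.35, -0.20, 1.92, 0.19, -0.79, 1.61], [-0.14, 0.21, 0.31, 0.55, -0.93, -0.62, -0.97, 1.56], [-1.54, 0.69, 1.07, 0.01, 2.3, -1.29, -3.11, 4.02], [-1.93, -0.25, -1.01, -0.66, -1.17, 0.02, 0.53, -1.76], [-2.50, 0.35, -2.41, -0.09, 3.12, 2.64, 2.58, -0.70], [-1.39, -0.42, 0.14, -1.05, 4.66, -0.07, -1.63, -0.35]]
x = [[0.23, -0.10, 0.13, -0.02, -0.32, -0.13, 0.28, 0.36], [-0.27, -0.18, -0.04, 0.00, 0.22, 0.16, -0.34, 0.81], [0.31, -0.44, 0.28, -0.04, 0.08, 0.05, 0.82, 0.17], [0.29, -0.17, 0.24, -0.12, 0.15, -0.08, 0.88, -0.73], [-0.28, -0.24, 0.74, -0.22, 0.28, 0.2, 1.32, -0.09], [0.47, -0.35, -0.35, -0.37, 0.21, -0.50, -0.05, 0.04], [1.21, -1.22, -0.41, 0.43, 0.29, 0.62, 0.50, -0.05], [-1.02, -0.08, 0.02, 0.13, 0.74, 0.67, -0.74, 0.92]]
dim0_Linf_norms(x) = [1.21, 1.22, 0.74, 0.43, 0.74, 0.67, 1.32, 0.92]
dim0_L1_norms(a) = [11.35, 3.49, 4.67, 3.51, 11.26, 5.2, 8.35, 8.31]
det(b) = -0.00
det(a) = 64.00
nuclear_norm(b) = 22.20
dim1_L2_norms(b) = [1.29, 3.34, 3.3, 2.26, 6.06, 3.16, 6.0, 5.27]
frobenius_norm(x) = 3.87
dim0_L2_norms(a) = [4.6, 1.44, 2.14, 1.56, 4.41, 2.33, 3.44, 3.98]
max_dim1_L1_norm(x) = 4.73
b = x @ a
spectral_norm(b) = 8.38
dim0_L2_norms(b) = [4.56, 1.22, 2.91, 1.64, 7.07, 3.05, 4.58, 5.06]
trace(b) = 4.10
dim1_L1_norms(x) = [1.57, 2.02, 2.19, 2.66, 3.37, 2.34, 4.73, 4.32]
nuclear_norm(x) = 7.98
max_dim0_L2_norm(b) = 7.07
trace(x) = 1.41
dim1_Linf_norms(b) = [0.66, 2.65, 1.92, 1.56, 4.02, 1.93, 3.12, 4.66]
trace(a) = 1.41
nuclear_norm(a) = 20.75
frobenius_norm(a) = 9.10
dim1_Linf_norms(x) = [0.36, 0.81, 0.82, 0.88, 1.32, 0.5, 1.22, 1.02]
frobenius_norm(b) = 11.80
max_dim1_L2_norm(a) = 3.73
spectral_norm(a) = 5.20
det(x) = -0.00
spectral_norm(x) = 2.65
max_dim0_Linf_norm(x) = 1.32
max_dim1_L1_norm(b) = 14.39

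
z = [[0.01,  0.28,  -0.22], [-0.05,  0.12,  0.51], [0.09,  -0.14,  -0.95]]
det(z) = -0.00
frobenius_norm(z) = 1.16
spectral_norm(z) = 1.11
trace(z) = -0.82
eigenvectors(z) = [[-0.36, 1.0, 0.99], [0.42, 0.04, 0.09], [-0.83, 0.09, 0.08]]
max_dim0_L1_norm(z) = 1.68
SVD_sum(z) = [[0.02, -0.02, -0.18], [-0.05, 0.06, 0.52], [0.09, -0.11, -0.95]] + [[-0.01, 0.3, -0.04],  [-0.0, 0.06, -0.01],  [0.0, -0.03, 0.0]] + [[0.00, 0.0, 0.0], [-0.00, -0.00, -0.0], [-0.00, -0.0, -0.0]]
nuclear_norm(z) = 1.42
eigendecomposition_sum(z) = [[0.04, -0.07, -0.41], [-0.05, 0.09, 0.49], [0.09, -0.17, -0.97]] + [[0.01, -0.06, -0.03], [0.0, -0.0, -0.00], [0.0, -0.01, -0.0]] + [[-0.04, 0.41, 0.22],[-0.0, 0.04, 0.02],[-0.0, 0.03, 0.02]]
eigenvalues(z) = [-0.84, 0.0, 0.02]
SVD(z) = [[-0.17, -0.98, -0.12], [0.47, -0.19, 0.86], [-0.87, 0.09, 0.49]] @ diag([1.1123952441924074, 0.31092894466031284, 0.00010986600185737602]) @ [[-0.09, 0.12, 0.99],  [0.02, -0.99, 0.12],  [-1.00, -0.03, -0.09]]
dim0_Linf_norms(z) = [0.09, 0.28, 0.95]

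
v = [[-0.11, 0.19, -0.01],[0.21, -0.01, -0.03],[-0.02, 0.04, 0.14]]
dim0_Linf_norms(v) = [0.21, 0.19, 0.14]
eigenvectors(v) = [[-0.77+0.00j, (-0.08-0.45j), -0.08+0.45j], [(0.63+0j), -0.08-0.61j, (-0.08+0.61j)], [-0.10+0.00j, -0.64+0.00j, (-0.64-0j)]]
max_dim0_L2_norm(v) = 0.24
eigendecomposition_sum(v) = [[-0.17+0.00j, (0.12-0j), (0.01-0j)], [0.13-0.00j, -0.10+0.00j, -0.00+0.00j], [(-0.02+0j), 0.02-0.00j, -0j]] + [[0.03-0.00j, 0.03+0.00j, -0.01+0.05j], [0.04-0.00j, (0.04+0.01j), (-0.01+0.07j)], [0.00-0.04j, (0.01-0.04j), (0.07+0.02j)]] + [[0.03+0.00j, 0.03-0.00j, -0.01-0.05j], [0.04+0.00j, 0.04-0.01j, (-0.01-0.07j)], [0.04j, (0.01+0.04j), 0.07-0.02j]]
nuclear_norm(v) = 0.56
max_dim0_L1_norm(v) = 0.34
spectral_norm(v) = 0.27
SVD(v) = [[-0.71, -0.7, -0.03], [0.67, -0.68, 0.29], [-0.22, 0.19, 0.96]] @ diag([0.27249649260058023, 0.1485933541944249, 0.13662238692700435]) @ [[0.82, -0.55, -0.16], [-0.47, -0.8, 0.37], [0.33, 0.22, 0.92]]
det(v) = -0.01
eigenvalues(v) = [(-0.26+0j), (0.14+0.02j), (0.14-0.02j)]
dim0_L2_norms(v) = [0.24, 0.19, 0.14]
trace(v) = 0.02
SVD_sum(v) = [[-0.16, 0.11, 0.03],  [0.15, -0.10, -0.03],  [-0.05, 0.03, 0.01]] + [[0.05, 0.08, -0.04], [0.05, 0.08, -0.04], [-0.01, -0.02, 0.01]] + [[-0.00, -0.0, -0.00], [0.01, 0.01, 0.04], [0.04, 0.03, 0.12]]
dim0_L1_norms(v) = [0.34, 0.24, 0.18]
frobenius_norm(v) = 0.34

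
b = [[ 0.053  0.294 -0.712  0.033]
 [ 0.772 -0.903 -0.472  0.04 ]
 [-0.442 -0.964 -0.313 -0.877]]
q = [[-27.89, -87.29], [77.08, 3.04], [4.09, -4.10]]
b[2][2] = -0.313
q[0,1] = -87.29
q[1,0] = 77.08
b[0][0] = 0.053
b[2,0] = -0.442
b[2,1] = -0.964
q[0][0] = -27.89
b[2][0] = -0.442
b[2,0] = -0.442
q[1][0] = 77.08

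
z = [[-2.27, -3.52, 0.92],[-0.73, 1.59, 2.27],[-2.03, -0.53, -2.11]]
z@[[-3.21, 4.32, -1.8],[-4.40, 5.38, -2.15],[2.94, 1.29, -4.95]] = [[25.48, -27.56, 7.10], [2.02, 8.33, -13.34], [2.64, -14.34, 15.24]]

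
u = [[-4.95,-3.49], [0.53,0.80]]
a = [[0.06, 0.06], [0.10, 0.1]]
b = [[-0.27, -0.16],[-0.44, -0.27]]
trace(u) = -4.15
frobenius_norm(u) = 6.13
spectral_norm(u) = 6.12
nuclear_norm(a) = 0.16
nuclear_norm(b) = 0.61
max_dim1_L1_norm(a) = 0.2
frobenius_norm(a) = 0.16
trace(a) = 0.16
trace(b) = -0.54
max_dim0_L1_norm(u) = 5.48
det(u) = -2.11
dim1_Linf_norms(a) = [0.06, 0.1]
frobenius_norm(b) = 0.60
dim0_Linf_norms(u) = [4.95, 3.49]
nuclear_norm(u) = 6.47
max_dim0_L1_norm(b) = 0.71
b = a @ u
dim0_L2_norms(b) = [0.52, 0.31]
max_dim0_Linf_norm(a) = 0.1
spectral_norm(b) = 0.60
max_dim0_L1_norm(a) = 0.16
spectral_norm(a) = 0.16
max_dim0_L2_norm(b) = 0.52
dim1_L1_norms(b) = [0.43, 0.71]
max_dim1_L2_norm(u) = 6.06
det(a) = 0.00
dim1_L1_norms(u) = [8.44, 1.33]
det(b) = 0.00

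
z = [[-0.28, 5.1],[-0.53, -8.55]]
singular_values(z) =[9.96, 0.51]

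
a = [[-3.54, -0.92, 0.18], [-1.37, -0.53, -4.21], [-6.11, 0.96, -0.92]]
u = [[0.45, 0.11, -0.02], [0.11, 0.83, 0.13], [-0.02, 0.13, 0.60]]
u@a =[[-1.62, -0.49, -0.36], [-2.32, -0.42, -3.59], [-3.77, 0.53, -1.10]]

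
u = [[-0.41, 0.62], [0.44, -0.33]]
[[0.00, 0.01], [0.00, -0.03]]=u@[[0.01, -0.08],[0.01, -0.03]]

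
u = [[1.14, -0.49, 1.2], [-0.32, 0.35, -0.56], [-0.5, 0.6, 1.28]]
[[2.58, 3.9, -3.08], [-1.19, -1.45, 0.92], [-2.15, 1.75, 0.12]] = u@ [[1.37,1.58,-2.24],[-2.27,0.27,-0.39],[-0.08,1.86,-0.6]]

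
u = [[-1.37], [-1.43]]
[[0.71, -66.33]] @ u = [[93.88]]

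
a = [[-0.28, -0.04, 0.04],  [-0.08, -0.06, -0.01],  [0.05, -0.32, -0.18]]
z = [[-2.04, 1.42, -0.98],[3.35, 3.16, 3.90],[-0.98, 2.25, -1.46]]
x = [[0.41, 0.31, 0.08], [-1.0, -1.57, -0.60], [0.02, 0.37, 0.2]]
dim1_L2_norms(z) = [2.67, 6.03, 2.86]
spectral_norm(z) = 6.17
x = z @ a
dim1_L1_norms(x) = [0.8, 3.17, 0.59]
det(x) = -0.01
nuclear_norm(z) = 10.60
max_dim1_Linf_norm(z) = 3.9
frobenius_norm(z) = 7.19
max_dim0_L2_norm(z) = 4.28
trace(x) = -0.96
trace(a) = -0.52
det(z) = 18.41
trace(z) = -0.34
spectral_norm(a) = 0.37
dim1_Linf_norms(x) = [0.41, 1.57, 0.37]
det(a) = -0.00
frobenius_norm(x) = 2.07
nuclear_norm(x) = 2.34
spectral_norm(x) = 2.05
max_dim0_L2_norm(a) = 0.33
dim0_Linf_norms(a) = [0.28, 0.32, 0.18]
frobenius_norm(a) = 0.48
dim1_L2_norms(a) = [0.29, 0.1, 0.37]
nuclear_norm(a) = 0.68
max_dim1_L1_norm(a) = 0.55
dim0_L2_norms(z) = [4.04, 4.13, 4.28]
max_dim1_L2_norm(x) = 1.96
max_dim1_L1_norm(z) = 10.41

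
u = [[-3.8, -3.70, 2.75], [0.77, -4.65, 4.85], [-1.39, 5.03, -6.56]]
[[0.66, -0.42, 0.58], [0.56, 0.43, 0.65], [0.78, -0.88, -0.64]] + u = [[-3.14, -4.12, 3.33], [1.33, -4.22, 5.50], [-0.61, 4.15, -7.20]]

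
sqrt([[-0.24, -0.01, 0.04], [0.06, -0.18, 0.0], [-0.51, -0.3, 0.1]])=[[0.63j,0.1j,-0.11j],[-0.03j,0.45j,-0.02j],[0.00+1.48j,0.00+0.89j,-0.27j]]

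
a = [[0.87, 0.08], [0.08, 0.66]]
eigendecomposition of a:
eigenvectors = [[0.95, -0.32], [0.32, 0.95]]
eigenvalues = [0.9, 0.63]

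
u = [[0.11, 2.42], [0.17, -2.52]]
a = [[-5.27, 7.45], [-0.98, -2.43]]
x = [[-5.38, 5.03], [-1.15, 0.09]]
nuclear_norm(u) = 3.69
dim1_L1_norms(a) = [12.72, 3.41]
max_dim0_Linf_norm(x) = 5.38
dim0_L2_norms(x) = [5.5, 5.03]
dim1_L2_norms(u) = [2.42, 2.53]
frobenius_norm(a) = 9.49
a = x + u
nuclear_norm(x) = 8.13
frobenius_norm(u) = 3.50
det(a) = 20.11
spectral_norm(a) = 9.24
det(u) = -0.69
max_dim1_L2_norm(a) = 9.13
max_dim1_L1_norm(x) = 10.41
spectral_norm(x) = 7.42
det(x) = 5.30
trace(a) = -7.70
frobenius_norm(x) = 7.45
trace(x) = -5.29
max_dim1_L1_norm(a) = 12.72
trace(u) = -2.41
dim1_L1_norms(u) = [2.53, 2.69]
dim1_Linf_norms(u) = [2.42, 2.52]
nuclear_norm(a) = 11.42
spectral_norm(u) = 3.49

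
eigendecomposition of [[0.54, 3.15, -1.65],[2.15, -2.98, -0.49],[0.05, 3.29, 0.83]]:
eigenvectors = [[-0.58+0.00j, (-0.68+0j), (-0.68-0j)],  [(0.7+0j), -0.30+0.03j, (-0.3-0.03j)],  [-0.43+0.00j, (-0.21+0.63j), (-0.21-0.63j)]]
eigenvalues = [(-4.47+0j), (1.43+1.42j), (1.43-1.42j)]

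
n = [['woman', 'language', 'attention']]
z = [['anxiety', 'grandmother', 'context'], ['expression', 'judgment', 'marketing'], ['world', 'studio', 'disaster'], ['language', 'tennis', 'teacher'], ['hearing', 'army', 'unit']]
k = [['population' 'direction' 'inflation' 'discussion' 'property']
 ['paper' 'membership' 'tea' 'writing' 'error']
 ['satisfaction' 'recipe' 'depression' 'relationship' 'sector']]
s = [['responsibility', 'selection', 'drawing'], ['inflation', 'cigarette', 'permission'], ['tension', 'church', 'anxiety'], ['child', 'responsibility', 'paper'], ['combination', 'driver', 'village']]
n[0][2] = 'attention'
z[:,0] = ['anxiety', 'expression', 'world', 'language', 'hearing']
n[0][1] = 'language'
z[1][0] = 'expression'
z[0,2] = 'context'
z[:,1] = ['grandmother', 'judgment', 'studio', 'tennis', 'army']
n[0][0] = 'woman'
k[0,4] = 'property'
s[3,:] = ['child', 'responsibility', 'paper']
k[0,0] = 'population'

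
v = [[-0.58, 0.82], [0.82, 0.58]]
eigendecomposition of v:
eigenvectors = [[-0.89, -0.46], [0.46, -0.89]]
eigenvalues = [-1.0, 1.0]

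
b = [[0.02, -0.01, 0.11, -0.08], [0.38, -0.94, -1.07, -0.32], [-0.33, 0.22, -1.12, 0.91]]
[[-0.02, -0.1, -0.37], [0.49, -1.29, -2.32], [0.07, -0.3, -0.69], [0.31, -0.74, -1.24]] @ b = [[0.08, 0.01, 0.52, -0.30], [0.29, 0.70, 4.03, -1.74], [0.12, 0.13, 1.1, -0.54], [0.13, 0.42, 2.21, -0.92]]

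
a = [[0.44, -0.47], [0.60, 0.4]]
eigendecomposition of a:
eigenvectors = [[0.02+0.66j, (0.02-0.66j)], [(0.75+0j), 0.75-0.00j]]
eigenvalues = [(0.42+0.53j), (0.42-0.53j)]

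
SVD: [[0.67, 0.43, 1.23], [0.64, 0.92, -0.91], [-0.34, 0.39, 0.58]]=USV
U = [[0.74,0.6,-0.31], [-0.58,0.80,0.15], [0.34,0.07,0.94]]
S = [1.64, 1.35, 0.57]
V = [[0.0, -0.05, 1.0], [0.66, 0.75, 0.04], [-0.75, 0.66, 0.04]]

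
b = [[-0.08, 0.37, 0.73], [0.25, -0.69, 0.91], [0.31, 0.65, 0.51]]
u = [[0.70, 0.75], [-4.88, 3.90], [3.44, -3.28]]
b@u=[[0.65, -1.01], [6.67, -5.49], [-1.2, 1.09]]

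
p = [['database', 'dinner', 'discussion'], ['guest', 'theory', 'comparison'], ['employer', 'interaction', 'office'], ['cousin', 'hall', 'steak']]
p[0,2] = 'discussion'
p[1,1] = 'theory'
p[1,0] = 'guest'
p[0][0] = 'database'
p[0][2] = 'discussion'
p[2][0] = 'employer'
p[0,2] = 'discussion'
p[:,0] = ['database', 'guest', 'employer', 'cousin']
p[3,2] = 'steak'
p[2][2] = 'office'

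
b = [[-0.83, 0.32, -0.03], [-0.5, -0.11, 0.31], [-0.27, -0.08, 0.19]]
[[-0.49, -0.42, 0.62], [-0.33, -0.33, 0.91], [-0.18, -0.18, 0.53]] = b @ [[0.57, 0.52, -1.08], [-0.06, 0.03, -0.78], [-0.17, -0.21, 0.93]]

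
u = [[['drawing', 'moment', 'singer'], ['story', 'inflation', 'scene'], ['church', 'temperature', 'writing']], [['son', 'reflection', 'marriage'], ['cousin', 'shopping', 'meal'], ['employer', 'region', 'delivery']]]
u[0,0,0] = 'drawing'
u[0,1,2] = 'scene'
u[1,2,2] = 'delivery'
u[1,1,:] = ['cousin', 'shopping', 'meal']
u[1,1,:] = ['cousin', 'shopping', 'meal']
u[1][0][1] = 'reflection'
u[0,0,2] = 'singer'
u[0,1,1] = 'inflation'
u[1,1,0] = 'cousin'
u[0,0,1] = 'moment'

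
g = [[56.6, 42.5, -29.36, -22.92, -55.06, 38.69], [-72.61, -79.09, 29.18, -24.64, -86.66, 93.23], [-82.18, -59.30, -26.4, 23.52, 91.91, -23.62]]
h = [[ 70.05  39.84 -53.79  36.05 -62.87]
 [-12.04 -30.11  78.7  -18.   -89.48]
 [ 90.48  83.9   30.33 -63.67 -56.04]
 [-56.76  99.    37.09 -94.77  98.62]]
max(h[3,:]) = 99.0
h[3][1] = 99.0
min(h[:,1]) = -30.11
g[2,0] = -82.18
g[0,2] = -29.36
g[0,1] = 42.5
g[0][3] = -22.92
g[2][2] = -26.4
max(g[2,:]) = 91.91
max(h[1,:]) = 78.7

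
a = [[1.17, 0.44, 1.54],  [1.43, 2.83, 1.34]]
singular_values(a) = [3.78, 1.24]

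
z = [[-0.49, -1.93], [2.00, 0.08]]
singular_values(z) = [2.26, 1.69]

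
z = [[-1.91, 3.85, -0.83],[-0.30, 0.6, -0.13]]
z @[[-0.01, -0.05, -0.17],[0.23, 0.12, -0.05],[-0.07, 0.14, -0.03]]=[[0.96,  0.44,  0.16],[0.15,  0.07,  0.02]]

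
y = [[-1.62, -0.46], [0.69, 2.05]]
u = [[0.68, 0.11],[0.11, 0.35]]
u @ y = [[-1.03, -0.09],  [0.06, 0.67]]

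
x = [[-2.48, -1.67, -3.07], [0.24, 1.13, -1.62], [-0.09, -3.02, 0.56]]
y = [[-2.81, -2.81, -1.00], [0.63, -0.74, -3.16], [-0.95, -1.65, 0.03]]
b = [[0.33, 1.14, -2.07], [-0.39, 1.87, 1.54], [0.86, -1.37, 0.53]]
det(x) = 12.46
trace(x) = -0.79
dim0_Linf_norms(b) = [0.86, 1.87, 2.07]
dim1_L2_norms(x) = [4.29, 1.99, 3.07]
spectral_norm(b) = 2.66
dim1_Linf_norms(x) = [3.07, 1.62, 3.02]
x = b + y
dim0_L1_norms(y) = [4.39, 5.2, 4.19]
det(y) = 8.07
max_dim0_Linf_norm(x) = 3.07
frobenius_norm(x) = 5.64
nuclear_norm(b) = 6.02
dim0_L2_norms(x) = [2.49, 3.63, 3.52]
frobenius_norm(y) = 5.60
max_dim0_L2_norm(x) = 3.63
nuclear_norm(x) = 8.64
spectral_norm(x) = 4.43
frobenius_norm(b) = 3.82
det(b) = 4.99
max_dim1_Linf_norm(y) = 3.16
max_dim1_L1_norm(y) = 6.62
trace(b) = 2.73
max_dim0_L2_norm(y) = 3.34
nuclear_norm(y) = 8.30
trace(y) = -3.52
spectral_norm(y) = 4.60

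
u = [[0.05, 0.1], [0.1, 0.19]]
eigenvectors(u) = [[-0.89, -0.46], [0.46, -0.89]]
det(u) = -0.00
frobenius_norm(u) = 0.24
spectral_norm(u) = 0.24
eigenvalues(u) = [-0.0, 0.24]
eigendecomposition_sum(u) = [[-0.00, 0.00], [0.00, -0.0]] + [[0.05, 0.1], [0.1, 0.19]]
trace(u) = 0.24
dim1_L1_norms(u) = [0.15, 0.29]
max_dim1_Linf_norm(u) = 0.19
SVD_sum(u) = [[0.05,0.10], [0.10,0.19]] + [[-0.0, 0.0], [0.00, -0.00]]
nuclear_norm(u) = 0.24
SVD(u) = [[-0.46, -0.89],[-0.89, 0.46]] @ diag([0.24206555615733702, 0.002065556157337027]) @ [[-0.46, -0.89], [0.89, -0.46]]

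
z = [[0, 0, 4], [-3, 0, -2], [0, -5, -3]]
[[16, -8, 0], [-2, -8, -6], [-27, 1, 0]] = z @ [[-2, 4, 2], [3, 1, 0], [4, -2, 0]]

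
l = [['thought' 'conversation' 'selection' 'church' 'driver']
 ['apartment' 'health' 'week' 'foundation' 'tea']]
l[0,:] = ['thought', 'conversation', 'selection', 'church', 'driver']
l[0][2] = 'selection'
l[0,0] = 'thought'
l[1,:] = ['apartment', 'health', 'week', 'foundation', 'tea']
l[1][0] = 'apartment'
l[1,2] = 'week'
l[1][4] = 'tea'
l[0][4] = 'driver'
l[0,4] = 'driver'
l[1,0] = 'apartment'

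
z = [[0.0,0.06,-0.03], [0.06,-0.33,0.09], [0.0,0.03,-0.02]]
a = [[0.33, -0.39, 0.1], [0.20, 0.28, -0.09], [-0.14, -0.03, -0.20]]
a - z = [[0.33, -0.45, 0.13], [0.14, 0.61, -0.18], [-0.14, -0.06, -0.18]]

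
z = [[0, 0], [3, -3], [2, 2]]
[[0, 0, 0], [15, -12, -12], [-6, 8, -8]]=z @ [[1, 0, -4], [-4, 4, 0]]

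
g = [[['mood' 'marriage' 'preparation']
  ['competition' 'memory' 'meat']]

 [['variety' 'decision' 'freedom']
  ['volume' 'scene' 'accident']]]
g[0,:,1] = ['marriage', 'memory']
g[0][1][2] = 'meat'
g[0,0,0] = 'mood'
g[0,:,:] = [['mood', 'marriage', 'preparation'], ['competition', 'memory', 'meat']]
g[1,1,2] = 'accident'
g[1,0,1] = 'decision'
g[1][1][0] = 'volume'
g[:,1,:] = [['competition', 'memory', 'meat'], ['volume', 'scene', 'accident']]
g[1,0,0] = 'variety'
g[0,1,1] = 'memory'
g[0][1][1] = 'memory'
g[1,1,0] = 'volume'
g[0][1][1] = 'memory'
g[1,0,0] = 'variety'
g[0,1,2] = 'meat'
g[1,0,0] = 'variety'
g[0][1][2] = 'meat'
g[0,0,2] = 'preparation'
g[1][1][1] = 'scene'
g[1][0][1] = 'decision'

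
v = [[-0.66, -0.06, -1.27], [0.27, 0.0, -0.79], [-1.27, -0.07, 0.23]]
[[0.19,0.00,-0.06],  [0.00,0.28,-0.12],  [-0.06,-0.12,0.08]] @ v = [[-0.05, -0.01, -0.26], [0.23, 0.01, -0.25], [-0.09, -0.00, 0.19]]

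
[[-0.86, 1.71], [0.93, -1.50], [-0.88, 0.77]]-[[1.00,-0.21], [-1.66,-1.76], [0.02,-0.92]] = [[-1.86,1.92], [2.59,0.26], [-0.9,1.69]]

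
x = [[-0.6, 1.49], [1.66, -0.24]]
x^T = [[-0.60, 1.66], [1.49, -0.24]]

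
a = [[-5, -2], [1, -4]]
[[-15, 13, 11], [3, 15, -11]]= a @ [[3, -1, -3], [0, -4, 2]]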